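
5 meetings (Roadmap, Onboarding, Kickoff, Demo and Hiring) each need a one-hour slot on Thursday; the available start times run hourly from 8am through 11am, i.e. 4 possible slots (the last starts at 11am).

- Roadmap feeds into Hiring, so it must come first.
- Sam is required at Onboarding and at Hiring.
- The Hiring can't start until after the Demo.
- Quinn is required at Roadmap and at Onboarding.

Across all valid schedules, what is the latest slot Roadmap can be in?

Downstream work caps Roadmap at 10am.
Roadmap at 10am is achievable: Demo -> 8am, Roadmap -> 10am, Onboarding -> 8am, Kickoff -> 8am, Hiring -> 11am.

10am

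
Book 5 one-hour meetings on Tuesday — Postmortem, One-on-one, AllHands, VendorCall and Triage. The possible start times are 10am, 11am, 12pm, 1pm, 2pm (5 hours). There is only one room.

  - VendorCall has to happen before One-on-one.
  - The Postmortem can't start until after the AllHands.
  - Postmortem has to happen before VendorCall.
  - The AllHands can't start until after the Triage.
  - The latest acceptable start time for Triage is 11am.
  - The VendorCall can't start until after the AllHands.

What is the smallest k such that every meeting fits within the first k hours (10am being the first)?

5 hours

The precedence chain requires at least 5 distinct hours.
With at most 1 per hour and 5 meetings, at least 5 hours are needed.
5 works (last occupied hour: 2pm): for example One-on-one in 2pm; Postmortem in 12pm; VendorCall in 1pm; AllHands in 11am; Triage in 10am.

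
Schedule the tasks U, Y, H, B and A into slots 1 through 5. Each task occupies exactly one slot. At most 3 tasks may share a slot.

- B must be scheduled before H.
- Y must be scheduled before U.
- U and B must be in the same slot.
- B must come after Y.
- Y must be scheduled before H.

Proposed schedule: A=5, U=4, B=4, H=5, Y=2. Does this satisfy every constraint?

Valid

At most 3 tasks may share a slot — holds.
Y must be scheduled before H — holds.
B must be scheduled before H — holds.
U and B must be in the same slot — holds.
B must come after Y — holds.
Y must be scheduled before U — holds.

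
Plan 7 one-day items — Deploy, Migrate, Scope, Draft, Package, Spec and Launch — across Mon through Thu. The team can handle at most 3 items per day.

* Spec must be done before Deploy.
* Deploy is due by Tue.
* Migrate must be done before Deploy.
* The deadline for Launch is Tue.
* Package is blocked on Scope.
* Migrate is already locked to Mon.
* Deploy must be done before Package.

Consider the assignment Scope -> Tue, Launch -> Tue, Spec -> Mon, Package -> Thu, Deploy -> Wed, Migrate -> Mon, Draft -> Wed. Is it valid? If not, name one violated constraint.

No — it violates: Deploy is due by Tue

Spec must be done before Deploy — holds.
Deploy is due by Tue — violated.
The team can handle at most 3 items per day — holds.
Migrate must be done before Deploy — holds.
Migrate is already locked to Mon — holds.
The deadline for Launch is Tue — holds.
Deploy must be done before Package — holds.
Package is blocked on Scope — holds.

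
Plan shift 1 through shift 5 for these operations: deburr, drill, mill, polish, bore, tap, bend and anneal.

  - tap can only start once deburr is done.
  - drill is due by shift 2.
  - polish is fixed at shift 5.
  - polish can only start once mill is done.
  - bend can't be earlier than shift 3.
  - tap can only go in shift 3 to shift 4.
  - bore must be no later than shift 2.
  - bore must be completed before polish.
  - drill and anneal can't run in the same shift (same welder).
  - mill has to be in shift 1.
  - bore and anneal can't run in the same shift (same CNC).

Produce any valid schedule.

bend=shift 3, polish=shift 5, mill=shift 1, tap=shift 3, drill=shift 1, deburr=shift 1, bore=shift 1, anneal=shift 2

Checking: bore(shift 1) before polish(shift 5); deburr(shift 1) before tap(shift 3); mill(shift 1) before polish(shift 5); drill(shift 1) != anneal(shift 2); bore(shift 1) != anneal(shift 2); drill=shift 1 in [shift 1,shift 2]; tap=shift 3 in [shift 3,shift 4]; bend=shift 3 in [shift 3,shift 5]; bore=shift 1 in [shift 1,shift 2]; polish=shift 5 in [shift 5,shift 5]; mill=shift 1 in [shift 1,shift 1].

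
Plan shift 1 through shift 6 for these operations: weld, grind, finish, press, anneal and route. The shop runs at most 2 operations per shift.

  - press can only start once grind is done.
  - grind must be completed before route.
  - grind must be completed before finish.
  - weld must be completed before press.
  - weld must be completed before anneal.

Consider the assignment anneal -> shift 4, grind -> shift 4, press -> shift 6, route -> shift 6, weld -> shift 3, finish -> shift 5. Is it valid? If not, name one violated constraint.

Valid

grind must be completed before route — holds.
weld must be completed before anneal — holds.
weld must be completed before press — holds.
The shop runs at most 2 operations per shift — holds.
press can only start once grind is done — holds.
grind must be completed before finish — holds.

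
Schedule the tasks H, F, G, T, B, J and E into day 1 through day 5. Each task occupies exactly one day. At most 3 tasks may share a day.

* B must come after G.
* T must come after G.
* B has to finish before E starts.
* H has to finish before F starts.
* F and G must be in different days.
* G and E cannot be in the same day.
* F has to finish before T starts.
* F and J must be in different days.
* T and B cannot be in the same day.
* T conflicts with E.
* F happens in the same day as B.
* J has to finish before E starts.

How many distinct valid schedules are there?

32

Splitting on H: it can be day 1 (22), day 2 (10). Listing each branch's schedules as (F, G, T, B, J, E) by day number:
H=day 1: (2,1,3,2,1,4) (2,1,3,2,1,5) (2,1,3,2,3,4) (2,1,3,2,3,5) (2,1,3,2,4,5) (2,1,4,2,1,3) (2,1,4,2,1,5) (2,1,4,2,3,5) (2,1,4,2,4,5) (2,1,5,2,1,3) (2,1,5,2,1,4) (2,1,5,2,3,4) (3,1,4,3,1,5) (3,1,4,3,2,5) (3,1,4,3,4,5) (3,1,5,3,1,4) (3,1,5,3,2,4) (3,2,4,3,1,5) (3,2,4,3,2,5) (3,2,4,3,4,5) (3,2,5,3,1,4) (3,2,5,3,2,4) — 22.
H=day 2: (3,1,4,3,1,5) (3,1,4,3,2,5) (3,1,4,3,4,5) (3,1,5,3,1,4) (3,1,5,3,2,4) (3,2,4,3,1,5) (3,2,4,3,2,5) (3,2,4,3,4,5) (3,2,5,3,1,4) (3,2,5,3,2,4) — 10.
Summing: 22 + 10 = 32.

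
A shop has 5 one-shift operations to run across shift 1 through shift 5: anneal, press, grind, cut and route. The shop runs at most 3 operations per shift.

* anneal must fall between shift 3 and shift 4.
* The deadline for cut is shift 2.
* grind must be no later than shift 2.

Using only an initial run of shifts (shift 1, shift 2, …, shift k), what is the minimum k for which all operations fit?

With at most 3 per shift and 5 operations, at least 2 shifts are needed.
anneal can't be placed before shift 3, so the schedule must run through at least shift 3.
3 works (last occupied shift: shift 3): for example cut=shift 1, grind=shift 1, anneal=shift 3, route=shift 2, press=shift 1.

3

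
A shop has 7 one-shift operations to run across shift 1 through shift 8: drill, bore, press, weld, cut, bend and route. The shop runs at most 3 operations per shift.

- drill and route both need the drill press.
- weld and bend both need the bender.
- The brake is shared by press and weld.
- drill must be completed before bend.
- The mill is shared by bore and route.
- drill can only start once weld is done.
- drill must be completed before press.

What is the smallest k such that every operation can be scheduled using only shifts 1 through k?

The precedence chain requires at least 3 distinct shifts.
With at most 3 per shift and 7 operations, at least 3 shifts are needed.
3 works (last occupied shift: shift 3): for example weld -> shift 1; cut -> shift 1; route -> shift 3; press -> shift 3; bend -> shift 3; bore -> shift 1; drill -> shift 2.

3 shifts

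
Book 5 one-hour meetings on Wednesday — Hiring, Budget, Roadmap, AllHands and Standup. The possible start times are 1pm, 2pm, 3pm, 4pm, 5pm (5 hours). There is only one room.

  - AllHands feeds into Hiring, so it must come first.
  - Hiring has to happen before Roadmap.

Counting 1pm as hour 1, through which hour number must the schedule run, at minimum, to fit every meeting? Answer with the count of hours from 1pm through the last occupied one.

5

The precedence chain requires at least 3 distinct hours.
With at most 1 per hour and 5 meetings, at least 5 hours are needed.
5 works (last occupied hour: 5pm): for example Standup -> 5pm, Budget -> 4pm, AllHands -> 1pm, Hiring -> 2pm, Roadmap -> 3pm.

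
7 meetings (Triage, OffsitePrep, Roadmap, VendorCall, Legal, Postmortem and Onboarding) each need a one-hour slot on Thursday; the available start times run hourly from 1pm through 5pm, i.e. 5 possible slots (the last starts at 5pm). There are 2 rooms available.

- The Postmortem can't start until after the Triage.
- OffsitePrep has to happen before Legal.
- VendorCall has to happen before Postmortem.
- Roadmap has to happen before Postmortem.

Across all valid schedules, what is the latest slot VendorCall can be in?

Downstream work caps VendorCall at 4pm.
VendorCall at 4pm is achievable: Onboarding=3pm, Roadmap=2pm, VendorCall=4pm, Legal=2pm, Postmortem=5pm, OffsitePrep=1pm, Triage=1pm.

4pm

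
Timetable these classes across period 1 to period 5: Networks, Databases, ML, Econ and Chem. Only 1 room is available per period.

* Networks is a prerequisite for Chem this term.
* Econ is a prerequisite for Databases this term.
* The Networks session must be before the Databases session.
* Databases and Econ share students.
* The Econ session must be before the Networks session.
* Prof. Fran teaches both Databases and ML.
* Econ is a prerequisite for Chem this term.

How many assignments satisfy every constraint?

Splitting on Networks: it can be period 2 (6), period 3 (4). Listing each branch's schedules as (Databases, ML, Econ, Chem) by period number:
Networks=period 2: (3,4,1,5) (3,5,1,4) (4,3,1,5) (4,5,1,3) (5,3,1,4) (5,4,1,3) — 6.
Networks=period 3: (4,1,2,5) (4,2,1,5) (5,1,2,4) (5,2,1,4) — 4.
Summing: 6 + 4 = 10.

10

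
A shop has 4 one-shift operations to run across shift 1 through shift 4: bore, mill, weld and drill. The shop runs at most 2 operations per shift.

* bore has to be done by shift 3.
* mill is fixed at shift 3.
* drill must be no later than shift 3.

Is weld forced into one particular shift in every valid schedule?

No

weld can be shift 1 (e.g. bore in shift 1, weld in shift 1, drill in shift 2, mill in shift 3) or shift 2 (e.g. mill -> shift 3; bore -> shift 1; weld -> shift 2; drill -> shift 1).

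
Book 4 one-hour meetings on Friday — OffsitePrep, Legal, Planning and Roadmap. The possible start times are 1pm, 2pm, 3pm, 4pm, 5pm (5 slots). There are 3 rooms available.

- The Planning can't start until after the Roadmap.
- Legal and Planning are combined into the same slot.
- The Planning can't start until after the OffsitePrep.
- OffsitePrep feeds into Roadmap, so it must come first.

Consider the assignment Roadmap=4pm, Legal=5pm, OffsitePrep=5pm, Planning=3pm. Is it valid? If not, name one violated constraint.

No — it violates: The Planning can't start until after the OffsitePrep

OffsitePrep feeds into Roadmap, so it must come first — violated.
The Planning can't start until after the Roadmap — violated.
The Planning can't start until after the OffsitePrep — violated.
There are 3 rooms available — holds.
Legal and Planning are combined into the same slot — violated.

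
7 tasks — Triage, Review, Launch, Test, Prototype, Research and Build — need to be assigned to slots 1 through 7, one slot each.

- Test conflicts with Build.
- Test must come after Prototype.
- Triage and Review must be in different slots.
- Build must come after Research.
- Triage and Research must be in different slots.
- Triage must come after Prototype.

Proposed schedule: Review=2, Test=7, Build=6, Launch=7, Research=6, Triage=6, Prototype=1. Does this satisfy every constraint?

No — it violates: Triage and Research must be in different slots

Triage and Research must be in different slots — violated.
Test conflicts with Build — holds.
Triage must come after Prototype — holds.
Test must come after Prototype — holds.
Build must come after Research — violated.
Triage and Review must be in different slots — holds.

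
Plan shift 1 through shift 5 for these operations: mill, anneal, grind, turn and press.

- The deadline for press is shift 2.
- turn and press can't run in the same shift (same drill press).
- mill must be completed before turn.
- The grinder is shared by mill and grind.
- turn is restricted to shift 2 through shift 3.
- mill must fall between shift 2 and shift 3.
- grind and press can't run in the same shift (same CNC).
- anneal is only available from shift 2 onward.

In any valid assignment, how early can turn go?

Turn is available from shift 2; precedence pushes turn to at least shift 3; turn's own window allows nothing later than shift 3.
turn at shift 3 is achievable: press -> shift 1, mill -> shift 2, turn -> shift 3, grind -> shift 3, anneal -> shift 2.

shift 3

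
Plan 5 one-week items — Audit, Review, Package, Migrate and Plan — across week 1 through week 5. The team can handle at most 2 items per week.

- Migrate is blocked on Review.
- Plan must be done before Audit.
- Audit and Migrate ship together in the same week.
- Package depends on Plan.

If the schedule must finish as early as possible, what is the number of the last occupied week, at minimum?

The precedence chain requires at least 2 distinct weeks.
With at most 2 per week and 5 work items, at least 3 weeks are needed.
3 works (last occupied week: week 3): for example Review in week 1; Plan in week 1; Migrate in week 2; Audit in week 2; Package in week 3.

week 3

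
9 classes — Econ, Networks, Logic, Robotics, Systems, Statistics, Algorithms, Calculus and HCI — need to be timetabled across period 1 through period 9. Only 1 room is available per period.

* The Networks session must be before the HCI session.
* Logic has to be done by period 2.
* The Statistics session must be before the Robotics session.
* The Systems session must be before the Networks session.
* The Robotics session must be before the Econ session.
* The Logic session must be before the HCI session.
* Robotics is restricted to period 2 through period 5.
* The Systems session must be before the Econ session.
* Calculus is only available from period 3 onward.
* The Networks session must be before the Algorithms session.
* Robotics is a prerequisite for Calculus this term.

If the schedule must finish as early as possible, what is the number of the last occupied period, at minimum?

9

The precedence chain requires at least 3 distinct periods.
With at most 1 per period and 9 classes, at least 9 periods are needed.
9 works (last occupied period: period 9): for example Calculus=period 4; Logic=period 1; Systems=period 5; Networks=period 6; HCI=period 8; Algorithms=period 9; Statistics=period 2; Robotics=period 3; Econ=period 7.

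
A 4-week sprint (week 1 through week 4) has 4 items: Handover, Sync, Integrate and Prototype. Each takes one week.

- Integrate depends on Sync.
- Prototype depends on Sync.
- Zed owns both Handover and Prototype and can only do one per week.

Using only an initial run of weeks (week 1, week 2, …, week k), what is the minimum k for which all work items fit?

The precedence chain requires at least 2 distinct weeks.
2 works (last occupied week: week 2): for example Sync=week 1, Integrate=week 2, Handover=week 1, Prototype=week 2.

2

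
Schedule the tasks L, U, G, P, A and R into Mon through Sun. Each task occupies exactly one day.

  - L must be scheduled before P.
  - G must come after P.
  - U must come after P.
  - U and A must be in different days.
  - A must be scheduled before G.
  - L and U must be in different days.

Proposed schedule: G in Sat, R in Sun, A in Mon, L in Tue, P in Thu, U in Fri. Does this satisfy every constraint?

Yes, all constraints hold

L and U must be in different days — holds.
G must come after P — holds.
A must be scheduled before G — holds.
U must come after P — holds.
U and A must be in different days — holds.
L must be scheduled before P — holds.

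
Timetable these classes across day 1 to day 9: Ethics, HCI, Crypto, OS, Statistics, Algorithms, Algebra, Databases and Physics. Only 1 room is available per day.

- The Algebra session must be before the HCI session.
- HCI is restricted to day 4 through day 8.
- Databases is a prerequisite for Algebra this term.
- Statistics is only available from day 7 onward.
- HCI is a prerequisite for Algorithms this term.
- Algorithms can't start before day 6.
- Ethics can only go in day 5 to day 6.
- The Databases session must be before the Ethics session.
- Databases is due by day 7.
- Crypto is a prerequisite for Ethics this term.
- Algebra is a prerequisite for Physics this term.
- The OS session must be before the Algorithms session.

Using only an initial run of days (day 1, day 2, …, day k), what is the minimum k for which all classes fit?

9

The precedence chain requires at least 4 distinct days.
With at most 1 per day and 9 classes, at least 9 days are needed.
Statistics can't be placed before day 7, so the schedule must run through at least day 7.
9 works (last occupied day: day 9): for example Statistics in day 7, HCI in day 4, Databases in day 1, Ethics in day 5, OS in day 6, Algebra in day 2, Algorithms in day 8, Crypto in day 3, Physics in day 9.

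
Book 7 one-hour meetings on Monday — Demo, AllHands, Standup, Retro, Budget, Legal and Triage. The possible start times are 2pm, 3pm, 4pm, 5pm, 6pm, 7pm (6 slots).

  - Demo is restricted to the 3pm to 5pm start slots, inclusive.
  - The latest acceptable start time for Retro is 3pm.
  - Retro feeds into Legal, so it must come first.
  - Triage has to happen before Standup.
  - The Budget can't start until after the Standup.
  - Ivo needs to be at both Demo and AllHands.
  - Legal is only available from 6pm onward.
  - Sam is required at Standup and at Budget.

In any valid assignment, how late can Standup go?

6pm

Precedence pushes Standup to at least 3pm; downstream work caps Standup at 6pm.
Standup at 6pm is achievable: Legal=6pm, Budget=7pm, Demo=3pm, AllHands=2pm, Standup=6pm, Retro=2pm, Triage=2pm.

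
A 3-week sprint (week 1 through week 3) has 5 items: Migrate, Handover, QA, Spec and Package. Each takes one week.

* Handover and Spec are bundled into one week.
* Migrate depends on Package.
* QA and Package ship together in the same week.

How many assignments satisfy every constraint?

9

Splitting on Migrate: it can be week 2 (3), week 3 (6). Listing each branch's schedules as (Handover, QA, Spec, Package) by week number:
Migrate=week 2: (1,1,1,1) (2,1,2,1) (3,1,3,1) — 3.
Migrate=week 3: (1,1,1,1) (1,2,1,2) (2,1,2,1) (2,2,2,2) (3,1,3,1) (3,2,3,2) — 6.
Summing: 3 + 6 = 9.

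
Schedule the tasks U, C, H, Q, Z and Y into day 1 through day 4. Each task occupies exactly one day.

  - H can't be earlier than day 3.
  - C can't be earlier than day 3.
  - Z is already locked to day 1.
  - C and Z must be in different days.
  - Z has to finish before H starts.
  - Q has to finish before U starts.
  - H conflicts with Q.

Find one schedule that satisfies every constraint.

Z=day 1, C=day 3, Q=day 1, H=day 3, U=day 2, Y=day 1

Checking: Z(day 1) before H(day 3); Q(day 1) before U(day 2); H(day 3) != Q(day 1); C(day 3) != Z(day 1); Z=day 1 in [day 1,day 1]; H=day 3 in [day 3,day 4]; C=day 3 in [day 3,day 4].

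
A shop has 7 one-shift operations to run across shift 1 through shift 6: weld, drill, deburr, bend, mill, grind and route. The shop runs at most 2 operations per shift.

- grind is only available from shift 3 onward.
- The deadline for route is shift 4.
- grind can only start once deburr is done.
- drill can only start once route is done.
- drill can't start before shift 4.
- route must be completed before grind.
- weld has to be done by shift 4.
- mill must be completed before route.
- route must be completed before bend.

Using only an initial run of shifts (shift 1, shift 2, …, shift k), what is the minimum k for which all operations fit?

4 shifts

The precedence chain requires at least 3 distinct shifts.
With at most 2 per shift and 7 operations, at least 4 shifts are needed.
drill can't be placed before shift 4, so the schedule must run through at least shift 4.
4 works (last occupied shift: shift 4): for example route -> shift 2, drill -> shift 4, deburr -> shift 1, grind -> shift 3, weld -> shift 2, mill -> shift 1, bend -> shift 3.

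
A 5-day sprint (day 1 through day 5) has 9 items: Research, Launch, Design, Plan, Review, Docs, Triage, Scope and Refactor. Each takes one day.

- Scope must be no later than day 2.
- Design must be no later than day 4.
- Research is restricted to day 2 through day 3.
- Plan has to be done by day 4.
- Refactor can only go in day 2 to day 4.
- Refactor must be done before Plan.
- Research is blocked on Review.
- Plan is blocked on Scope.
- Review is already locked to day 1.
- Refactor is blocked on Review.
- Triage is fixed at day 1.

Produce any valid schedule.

Research in day 2, Triage in day 1, Review in day 1, Plan in day 3, Design in day 1, Scope in day 1, Docs in day 1, Refactor in day 2, Launch in day 1

Checking: Review(day 1) before Refactor(day 2); Scope(day 1) before Plan(day 3); Review(day 1) before Research(day 2); Refactor(day 2) before Plan(day 3); Refactor=day 2 in [day 2,day 4]; Review=day 1 in [day 1,day 1]; Triage=day 1 in [day 1,day 1]; Research=day 2 in [day 2,day 3]; Plan=day 3 in [day 1,day 4]; Design=day 1 in [day 1,day 4]; Scope=day 1 in [day 1,day 2].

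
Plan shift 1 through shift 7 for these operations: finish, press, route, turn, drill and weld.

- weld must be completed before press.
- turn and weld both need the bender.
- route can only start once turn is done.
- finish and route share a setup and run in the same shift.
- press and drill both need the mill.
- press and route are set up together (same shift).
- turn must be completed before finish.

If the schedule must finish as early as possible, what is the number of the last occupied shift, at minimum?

The precedence chain requires at least 2 distinct shifts.
Could 2 shifts be enough, i.e. nothing placed later than shift 2? No: finish must come after turn (at shift 1 or later) → {shift 2}; turn must come before finish (at shift 2 or earlier) → {shift 1}; press must come after weld (at shift 1 or later) → {shift 2}; weld must come before press (at shift 2 or earlier) → {shift 1}; weld can't share with turn (shift 1) → nothing is left.
So 2 shifts is not enough.
3 works (last occupied shift: shift 3): for example turn -> shift 1, press -> shift 3, drill -> shift 1, finish -> shift 3, route -> shift 3, weld -> shift 2.

shift 3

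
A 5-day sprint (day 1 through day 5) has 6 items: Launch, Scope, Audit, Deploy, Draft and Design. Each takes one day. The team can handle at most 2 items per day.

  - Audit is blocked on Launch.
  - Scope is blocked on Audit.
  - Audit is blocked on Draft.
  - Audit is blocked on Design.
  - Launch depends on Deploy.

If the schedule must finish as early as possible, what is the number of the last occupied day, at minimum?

The precedence chain requires at least 4 distinct days.
With at most 2 per day and 6 tasks, at least 3 days are needed.
4 works (last occupied day: day 4): for example Scope -> day 4, Deploy -> day 1, Launch -> day 2, Audit -> day 3, Design -> day 2, Draft -> day 1.

day 4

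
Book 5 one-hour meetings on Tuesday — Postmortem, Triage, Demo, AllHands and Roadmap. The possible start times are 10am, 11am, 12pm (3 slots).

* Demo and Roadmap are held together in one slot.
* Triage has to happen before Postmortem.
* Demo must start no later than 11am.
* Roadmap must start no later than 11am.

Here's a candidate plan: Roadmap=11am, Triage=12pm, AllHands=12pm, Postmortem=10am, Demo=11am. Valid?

No. Triage has to happen before Postmortem is not satisfied.

Triage has to happen before Postmortem — violated.
Demo must start no later than 11am — holds.
Roadmap must start no later than 11am — holds.
Demo and Roadmap are held together in one slot — holds.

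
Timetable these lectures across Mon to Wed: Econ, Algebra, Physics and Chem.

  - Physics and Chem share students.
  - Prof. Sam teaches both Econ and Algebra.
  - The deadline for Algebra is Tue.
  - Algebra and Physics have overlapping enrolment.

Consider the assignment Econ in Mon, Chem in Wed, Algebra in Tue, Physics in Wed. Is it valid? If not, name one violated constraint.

No. Physics and Chem share students is not satisfied.

Physics and Chem share students — violated.
Prof. Sam teaches both Econ and Algebra — holds.
The deadline for Algebra is Tue — holds.
Algebra and Physics have overlapping enrolment — holds.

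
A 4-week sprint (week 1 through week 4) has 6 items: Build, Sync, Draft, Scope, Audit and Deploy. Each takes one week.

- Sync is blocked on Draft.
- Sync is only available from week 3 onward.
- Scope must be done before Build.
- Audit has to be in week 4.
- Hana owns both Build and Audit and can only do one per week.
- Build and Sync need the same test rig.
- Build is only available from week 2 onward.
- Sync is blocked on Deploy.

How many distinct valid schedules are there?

31

Splitting on Build: it can be week 2 (13), week 3 (18). Listing each branch's schedules as (Sync, Draft, Scope, Audit, Deploy) by week number:
Build=week 2: (3,1,1,4,1) (3,1,1,4,2) (3,2,1,4,1) (3,2,1,4,2) (4,1,1,4,1) (4,1,1,4,2) (4,1,1,4,3) (4,2,1,4,1) (4,2,1,4,2) (4,2,1,4,3) (4,3,1,4,1) (4,3,1,4,2) (4,3,1,4,3) — 13.
Build=week 3: (4,1,1,4,1) (4,1,1,4,2) (4,1,1,4,3) (4,1,2,4,1) (4,1,2,4,2) (4,1,2,4,3) (4,2,1,4,1) (4,2,1,4,2) (4,2,1,4,3) (4,2,2,4,1) (4,2,2,4,2) (4,2,2,4,3) (4,3,1,4,1) (4,3,1,4,2) (4,3,1,4,3) (4,3,2,4,1) (4,3,2,4,2) (4,3,2,4,3) — 18.
Summing: 13 + 18 = 31.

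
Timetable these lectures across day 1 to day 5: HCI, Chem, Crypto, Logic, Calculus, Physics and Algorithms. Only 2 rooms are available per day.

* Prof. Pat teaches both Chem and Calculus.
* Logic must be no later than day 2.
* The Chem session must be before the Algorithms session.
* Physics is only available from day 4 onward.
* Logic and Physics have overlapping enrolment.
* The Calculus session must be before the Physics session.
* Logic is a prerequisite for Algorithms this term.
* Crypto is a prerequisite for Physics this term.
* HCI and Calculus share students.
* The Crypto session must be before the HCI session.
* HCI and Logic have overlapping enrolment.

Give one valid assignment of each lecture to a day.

Physics in day 4; Logic in day 1; Chem in day 2; Crypto in day 1; Algorithms in day 3; Calculus in day 3; HCI in day 2

Checking: Crypto(day 1) before Physics(day 4); Chem(day 2) before Algorithms(day 3); Logic(day 1) before Algorithms(day 3); Calculus(day 3) before Physics(day 4); Crypto(day 1) before HCI(day 2); Chem(day 2) != Calculus(day 3); HCI(day 2) != Calculus(day 3); Logic(day 1) != Physics(day 4); HCI(day 2) != Logic(day 1); Physics=day 4 in [day 4,day 5]; Logic=day 1 in [day 1,day 2]; max 2 per day (cap 2).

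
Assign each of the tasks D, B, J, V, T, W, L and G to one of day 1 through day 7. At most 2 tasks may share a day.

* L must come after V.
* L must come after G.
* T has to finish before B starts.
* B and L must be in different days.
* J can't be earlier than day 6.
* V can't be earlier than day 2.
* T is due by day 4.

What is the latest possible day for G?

day 6

Downstream work caps G at day 6.
G at day 6 is achievable: V -> day 2; W -> day 3; J -> day 6; G -> day 6; T -> day 1; D -> day 1; B -> day 2; L -> day 7.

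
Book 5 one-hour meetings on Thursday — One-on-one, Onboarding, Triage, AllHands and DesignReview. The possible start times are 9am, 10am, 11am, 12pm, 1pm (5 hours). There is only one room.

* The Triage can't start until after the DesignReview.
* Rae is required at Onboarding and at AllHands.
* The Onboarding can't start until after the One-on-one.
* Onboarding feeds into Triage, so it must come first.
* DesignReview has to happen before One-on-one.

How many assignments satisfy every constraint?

Splitting on One-on-one: it can be 10am (3), 11am (2). Listing each branch's schedules as (Onboarding, Triage, AllHands, DesignReview):
One-on-one=10am: (11am,12pm,1pm,9am) (11am,1pm,12pm,9am) (12pm,1pm,11am,9am) — 3.
One-on-one=11am: (12pm,1pm,9am,10am) (12pm,1pm,10am,9am) — 2.
Summing: 3 + 2 = 5.

5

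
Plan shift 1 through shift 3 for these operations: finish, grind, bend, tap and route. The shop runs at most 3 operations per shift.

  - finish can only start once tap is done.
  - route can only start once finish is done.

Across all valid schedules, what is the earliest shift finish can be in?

Precedence pushes finish to at least shift 2; downstream work caps finish at shift 2.
finish at shift 2 is achievable: route=shift 3, tap=shift 1, finish=shift 2, grind=shift 1, bend=shift 1.

shift 2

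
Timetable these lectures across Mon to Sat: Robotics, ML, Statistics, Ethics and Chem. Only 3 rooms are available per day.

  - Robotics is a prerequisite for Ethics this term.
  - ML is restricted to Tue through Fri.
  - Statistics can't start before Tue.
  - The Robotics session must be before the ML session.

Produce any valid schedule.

Chem -> Mon, ML -> Tue, Ethics -> Tue, Robotics -> Mon, Statistics -> Tue

Checking: Robotics(Mon) before ML(Tue); Robotics(Mon) before Ethics(Tue); Statistics=Tue in [Tue,Sat]; ML=Tue in [Tue,Fri]; max 3 per day (cap 3).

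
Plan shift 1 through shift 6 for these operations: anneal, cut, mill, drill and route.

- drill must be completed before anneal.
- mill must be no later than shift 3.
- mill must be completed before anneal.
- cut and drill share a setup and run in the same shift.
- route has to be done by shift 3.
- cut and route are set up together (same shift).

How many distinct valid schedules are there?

32

Splitting on anneal: it can be shift 2 (1), shift 3 (4), shift 4 (9), shift 5 (9), shift 6 (9). Listing each branch's schedules as (cut, mill, drill, route) by shift number:
anneal=shift 2: (1,1,1,1) — 1.
anneal=shift 3: (1,1,1,1) (1,2,1,1) (2,1,2,2) (2,2,2,2) — 4.
anneal=shift 4: (1,1,1,1) (1,2,1,1) (1,3,1,1) (2,1,2,2) (2,2,2,2) (2,3,2,2) (3,1,3,3) (3,2,3,3) (3,3,3,3) — 9.
anneal=shift 5: (1,1,1,1) (1,2,1,1) (1,3,1,1) (2,1,2,2) (2,2,2,2) (2,3,2,2) (3,1,3,3) (3,2,3,3) (3,3,3,3) — 9.
anneal=shift 6: (1,1,1,1) (1,2,1,1) (1,3,1,1) (2,1,2,2) (2,2,2,2) (2,3,2,2) (3,1,3,3) (3,2,3,3) (3,3,3,3) — 9.
Summing: 1 + 4 + 9 + 9 + 9 = 32.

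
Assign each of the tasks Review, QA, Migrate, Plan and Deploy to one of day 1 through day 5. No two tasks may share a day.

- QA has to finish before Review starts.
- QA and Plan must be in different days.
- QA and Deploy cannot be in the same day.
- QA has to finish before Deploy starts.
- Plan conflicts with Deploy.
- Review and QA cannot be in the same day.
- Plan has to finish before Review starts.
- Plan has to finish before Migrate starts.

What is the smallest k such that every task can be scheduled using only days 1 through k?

5 days

The precedence chain requires at least 2 distinct days.
With at most 1 per day and 5 tasks, at least 5 days are needed.
5 works (last occupied day: day 5): for example QA -> day 1; Review -> day 3; Migrate -> day 4; Deploy -> day 5; Plan -> day 2.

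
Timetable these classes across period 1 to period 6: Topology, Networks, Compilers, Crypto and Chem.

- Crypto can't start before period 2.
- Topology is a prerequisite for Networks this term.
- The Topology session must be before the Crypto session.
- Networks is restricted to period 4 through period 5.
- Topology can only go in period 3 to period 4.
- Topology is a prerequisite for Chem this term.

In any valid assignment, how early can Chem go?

Precedence pushes Chem to at least period 4.
Chem at period 4 is achievable: Crypto=period 4, Chem=period 4, Networks=period 4, Topology=period 3, Compilers=period 1.

period 4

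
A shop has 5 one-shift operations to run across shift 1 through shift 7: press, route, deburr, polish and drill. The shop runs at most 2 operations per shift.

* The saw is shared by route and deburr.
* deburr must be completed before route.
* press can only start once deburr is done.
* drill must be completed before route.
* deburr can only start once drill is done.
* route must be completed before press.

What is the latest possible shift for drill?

shift 4

Downstream work caps drill at shift 4.
drill at shift 4 is achievable: deburr -> shift 5, drill -> shift 4, route -> shift 6, polish -> shift 1, press -> shift 7.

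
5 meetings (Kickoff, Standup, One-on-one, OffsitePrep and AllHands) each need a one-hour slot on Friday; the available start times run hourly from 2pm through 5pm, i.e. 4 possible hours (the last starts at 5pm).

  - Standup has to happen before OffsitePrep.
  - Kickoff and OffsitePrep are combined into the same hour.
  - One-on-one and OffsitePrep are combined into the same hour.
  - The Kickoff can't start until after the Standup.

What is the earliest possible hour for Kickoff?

Precedence pushes Kickoff to at least 3pm.
Kickoff at 3pm is achievable: AllHands in 2pm; Standup in 2pm; One-on-one in 3pm; OffsitePrep in 3pm; Kickoff in 3pm.

3pm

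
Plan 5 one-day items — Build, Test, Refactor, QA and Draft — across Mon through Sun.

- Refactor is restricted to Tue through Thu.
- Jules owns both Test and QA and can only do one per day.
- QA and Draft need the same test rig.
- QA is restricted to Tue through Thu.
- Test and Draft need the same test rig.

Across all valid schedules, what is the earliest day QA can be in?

Tue

QA is available from Tue; QA's own window allows nothing later than Thu.
QA at Tue is achievable: QA -> Tue; Build -> Mon; Test -> Mon; Refactor -> Tue; Draft -> Wed.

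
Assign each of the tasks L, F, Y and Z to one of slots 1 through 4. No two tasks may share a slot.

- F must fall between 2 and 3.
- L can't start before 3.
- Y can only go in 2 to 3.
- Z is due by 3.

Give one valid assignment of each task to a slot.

Z=1, Y=3, F=2, L=4

Checking: F=2 in [2,3]; L=4 in [3,4]; Y=3 in [2,3]; Z=1 in [1,3]; max 1 per slot (cap 1).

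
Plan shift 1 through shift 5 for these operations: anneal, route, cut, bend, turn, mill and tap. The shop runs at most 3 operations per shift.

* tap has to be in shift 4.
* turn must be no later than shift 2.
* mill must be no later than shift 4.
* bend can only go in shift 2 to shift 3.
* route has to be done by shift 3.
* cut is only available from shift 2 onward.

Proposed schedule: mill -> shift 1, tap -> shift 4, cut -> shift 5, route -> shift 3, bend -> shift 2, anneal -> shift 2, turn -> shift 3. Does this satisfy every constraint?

No. turn must be no later than shift 2 is not satisfied.

tap has to be in shift 4 — holds.
mill must be no later than shift 4 — holds.
route has to be done by shift 3 — holds.
bend can only go in shift 2 to shift 3 — holds.
The shop runs at most 3 operations per shift — holds.
cut is only available from shift 2 onward — holds.
turn must be no later than shift 2 — violated.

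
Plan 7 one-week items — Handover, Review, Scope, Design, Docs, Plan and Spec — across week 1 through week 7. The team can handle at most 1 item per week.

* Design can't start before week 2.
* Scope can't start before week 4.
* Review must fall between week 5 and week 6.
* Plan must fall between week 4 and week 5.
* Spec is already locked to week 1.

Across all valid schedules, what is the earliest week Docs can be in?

week 2

Docs at week 2 is achievable: Spec -> week 1; Docs -> week 2; Review -> week 5; Plan -> week 4; Design -> week 3; Scope -> week 6; Handover -> week 7.
Nothing earlier works — the capacity limit rule out every week before week 2.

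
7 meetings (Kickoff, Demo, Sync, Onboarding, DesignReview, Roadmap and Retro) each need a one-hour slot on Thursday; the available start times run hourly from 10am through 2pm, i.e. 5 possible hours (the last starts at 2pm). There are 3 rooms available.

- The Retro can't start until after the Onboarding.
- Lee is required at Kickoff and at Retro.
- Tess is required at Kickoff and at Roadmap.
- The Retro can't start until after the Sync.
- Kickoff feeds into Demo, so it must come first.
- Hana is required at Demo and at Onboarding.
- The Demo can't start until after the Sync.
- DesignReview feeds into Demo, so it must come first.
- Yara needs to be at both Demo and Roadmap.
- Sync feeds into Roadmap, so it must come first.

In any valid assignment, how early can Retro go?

Precedence pushes Retro to at least 11am.
Retro at 11am is achievable: Retro -> 11am; Sync -> 10am; Roadmap -> 11am; Onboarding -> 10am; Kickoff -> 10am; DesignReview -> 11am; Demo -> 12pm.

11am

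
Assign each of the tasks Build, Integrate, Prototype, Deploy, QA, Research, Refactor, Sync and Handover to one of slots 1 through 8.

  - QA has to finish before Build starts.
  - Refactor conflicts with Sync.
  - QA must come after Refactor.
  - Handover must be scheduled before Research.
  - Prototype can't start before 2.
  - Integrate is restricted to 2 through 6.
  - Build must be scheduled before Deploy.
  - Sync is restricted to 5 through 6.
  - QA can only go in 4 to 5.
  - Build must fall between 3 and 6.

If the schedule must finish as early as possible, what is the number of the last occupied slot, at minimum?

6

The precedence chain requires at least 4 distinct slots.
Propagating the time windows through the other constraints, Deploy can't land before 6, so the schedule must run through at least slot 6.
6 works (last occupied slot: 6): for example Build -> 5; Sync -> 5; Prototype -> 2; Refactor -> 1; QA -> 4; Integrate -> 2; Research -> 2; Handover -> 1; Deploy -> 6.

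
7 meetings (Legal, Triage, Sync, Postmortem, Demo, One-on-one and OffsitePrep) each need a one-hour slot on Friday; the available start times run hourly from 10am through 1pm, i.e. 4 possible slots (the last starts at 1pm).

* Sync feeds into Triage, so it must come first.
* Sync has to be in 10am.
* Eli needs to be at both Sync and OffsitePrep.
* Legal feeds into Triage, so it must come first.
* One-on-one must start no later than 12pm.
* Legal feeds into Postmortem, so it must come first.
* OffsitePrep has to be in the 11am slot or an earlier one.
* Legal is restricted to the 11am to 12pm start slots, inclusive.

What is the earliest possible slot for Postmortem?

12pm

Precedence pushes Postmortem to at least 12pm.
Postmortem at 12pm is achievable: Legal=11am, Postmortem=12pm, One-on-one=10am, OffsitePrep=11am, Demo=10am, Triage=12pm, Sync=10am.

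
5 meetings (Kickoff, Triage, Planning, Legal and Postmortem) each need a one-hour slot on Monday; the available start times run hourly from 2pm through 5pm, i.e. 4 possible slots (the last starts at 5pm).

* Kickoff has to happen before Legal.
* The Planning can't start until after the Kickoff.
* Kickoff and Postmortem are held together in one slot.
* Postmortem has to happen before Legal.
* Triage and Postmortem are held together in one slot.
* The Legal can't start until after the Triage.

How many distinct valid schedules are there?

14

Splitting on Kickoff: it can be 2pm (9), 3pm (4), 4pm (1). Listing each branch's schedules as (Triage, Planning, Legal, Postmortem):
Kickoff=2pm: (2pm,3pm,3pm,2pm) (2pm,3pm,4pm,2pm) (2pm,3pm,5pm,2pm) (2pm,4pm,3pm,2pm) (2pm,4pm,4pm,2pm) (2pm,4pm,5pm,2pm) (2pm,5pm,3pm,2pm) (2pm,5pm,4pm,2pm) (2pm,5pm,5pm,2pm) — 9.
Kickoff=3pm: (3pm,4pm,4pm,3pm) (3pm,4pm,5pm,3pm) (3pm,5pm,4pm,3pm) (3pm,5pm,5pm,3pm) — 4.
Kickoff=4pm: (4pm,5pm,5pm,4pm) — 1.
Summing: 9 + 4 + 1 = 14.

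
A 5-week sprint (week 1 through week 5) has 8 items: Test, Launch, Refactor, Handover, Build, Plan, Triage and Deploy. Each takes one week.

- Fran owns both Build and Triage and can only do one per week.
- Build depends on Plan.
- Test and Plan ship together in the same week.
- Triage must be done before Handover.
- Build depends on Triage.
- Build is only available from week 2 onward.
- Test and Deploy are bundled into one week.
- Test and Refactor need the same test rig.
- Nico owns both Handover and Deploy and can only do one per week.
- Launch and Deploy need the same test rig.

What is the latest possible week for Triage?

week 4

Downstream work caps Triage at week 4.
Triage at week 4 is achievable: Build in week 5, Launch in week 2, Refactor in week 2, Handover in week 5, Triage in week 4, Plan in week 1, Test in week 1, Deploy in week 1.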